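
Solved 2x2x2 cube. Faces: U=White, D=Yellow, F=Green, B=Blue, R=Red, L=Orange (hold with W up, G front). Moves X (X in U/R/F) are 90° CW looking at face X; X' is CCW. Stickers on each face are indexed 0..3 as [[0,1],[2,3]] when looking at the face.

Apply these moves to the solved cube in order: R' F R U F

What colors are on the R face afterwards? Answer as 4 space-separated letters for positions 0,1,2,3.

After move 1 (R'): R=RRRR U=WBWB F=GWGW D=YGYG B=YBYB
After move 2 (F): F=GGWW U=WBOO R=WRBR D=RRYG L=OYOG
After move 3 (R): R=BWRR U=WGOW F=GRWG D=RYYY B=OBBB
After move 4 (U): U=OWWG F=BWWG R=OBRR B=OYBB L=GROG
After move 5 (F): F=WBGW U=OWGR R=WBGR D=ROYY L=GROY
Query: R face = WBGR

Answer: W B G R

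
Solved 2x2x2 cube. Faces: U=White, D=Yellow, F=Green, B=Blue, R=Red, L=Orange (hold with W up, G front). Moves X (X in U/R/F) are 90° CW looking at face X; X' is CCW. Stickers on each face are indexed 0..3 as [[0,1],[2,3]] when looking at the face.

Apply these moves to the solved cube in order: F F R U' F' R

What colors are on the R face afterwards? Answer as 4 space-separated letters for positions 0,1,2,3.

Answer: W B R W

Derivation:
After move 1 (F): F=GGGG U=WWOO R=WRWR D=RRYY L=OYOY
After move 2 (F): F=GGGG U=WWYY R=OROR D=WWYY L=OROR
After move 3 (R): R=OORR U=WGYG F=GWGY D=WBYB B=YBWB
After move 4 (U'): U=GGWY F=ORGY R=GWRR B=OOWB L=YBOR
After move 5 (F'): F=RYOG U=GGGR R=BWWR D=BRYB L=YYOW
After move 6 (R): R=WBRW U=GYGG F=RROB D=BWYO B=ROGB
Query: R face = WBRW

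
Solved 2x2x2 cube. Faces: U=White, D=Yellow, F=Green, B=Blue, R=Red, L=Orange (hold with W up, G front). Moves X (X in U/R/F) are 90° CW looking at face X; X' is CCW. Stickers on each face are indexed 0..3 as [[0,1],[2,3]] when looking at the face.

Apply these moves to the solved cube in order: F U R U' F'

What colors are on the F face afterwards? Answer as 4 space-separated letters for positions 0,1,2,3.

Answer: G Y G G

Derivation:
After move 1 (F): F=GGGG U=WWOO R=WRWR D=RRYY L=OYOY
After move 2 (U): U=OWOW F=WRGG R=BBWR B=OYBB L=GGOY
After move 3 (R): R=WBRB U=OROG F=WRGY D=RBYO B=WYWB
After move 4 (U'): U=RGOO F=GGGY R=WRRB B=WBWB L=WYOY
After move 5 (F'): F=GYGG U=RGWR R=BRRB D=YYYO L=WOOO
Query: F face = GYGG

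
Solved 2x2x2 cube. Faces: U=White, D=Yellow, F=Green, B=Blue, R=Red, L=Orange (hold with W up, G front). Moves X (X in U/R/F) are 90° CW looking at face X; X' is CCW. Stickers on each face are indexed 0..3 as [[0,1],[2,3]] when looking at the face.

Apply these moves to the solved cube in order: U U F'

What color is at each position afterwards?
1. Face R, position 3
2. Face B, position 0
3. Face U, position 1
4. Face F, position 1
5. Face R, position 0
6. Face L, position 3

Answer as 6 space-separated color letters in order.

Answer: R G W G Y W

Derivation:
After move 1 (U): U=WWWW F=RRGG R=BBRR B=OOBB L=GGOO
After move 2 (U): U=WWWW F=BBGG R=OORR B=GGBB L=RROO
After move 3 (F'): F=BGBG U=WWOR R=YOYR D=ROYY L=RWOW
Query 1: R[3] = R
Query 2: B[0] = G
Query 3: U[1] = W
Query 4: F[1] = G
Query 5: R[0] = Y
Query 6: L[3] = W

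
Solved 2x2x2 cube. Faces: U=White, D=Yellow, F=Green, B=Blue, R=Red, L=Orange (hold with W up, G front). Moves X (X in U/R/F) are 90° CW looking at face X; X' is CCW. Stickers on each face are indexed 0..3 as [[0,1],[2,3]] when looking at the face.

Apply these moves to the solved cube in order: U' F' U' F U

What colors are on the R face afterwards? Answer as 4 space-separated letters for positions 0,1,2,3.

Answer: Y G G R

Derivation:
After move 1 (U'): U=WWWW F=OOGG R=GGRR B=RRBB L=BBOO
After move 2 (F'): F=OGOG U=WWGR R=YGYR D=BOYY L=BWOW
After move 3 (U'): U=WRWG F=BWOG R=OGYR B=YGBB L=RROW
After move 4 (F): F=OBGW U=WRWR R=WGGR D=YOYY L=RBOO
After move 5 (U): U=WWRR F=WGGW R=YGGR B=RBBB L=OBOO
Query: R face = YGGR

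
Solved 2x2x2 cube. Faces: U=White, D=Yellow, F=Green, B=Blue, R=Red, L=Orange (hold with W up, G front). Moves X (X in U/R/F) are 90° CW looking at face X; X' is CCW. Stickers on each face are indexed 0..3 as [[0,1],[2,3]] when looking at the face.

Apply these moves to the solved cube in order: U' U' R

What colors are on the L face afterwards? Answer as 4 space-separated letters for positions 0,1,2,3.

Answer: R R O O

Derivation:
After move 1 (U'): U=WWWW F=OOGG R=GGRR B=RRBB L=BBOO
After move 2 (U'): U=WWWW F=BBGG R=OORR B=GGBB L=RROO
After move 3 (R): R=RORO U=WBWG F=BYGY D=YBYG B=WGWB
Query: L face = RROO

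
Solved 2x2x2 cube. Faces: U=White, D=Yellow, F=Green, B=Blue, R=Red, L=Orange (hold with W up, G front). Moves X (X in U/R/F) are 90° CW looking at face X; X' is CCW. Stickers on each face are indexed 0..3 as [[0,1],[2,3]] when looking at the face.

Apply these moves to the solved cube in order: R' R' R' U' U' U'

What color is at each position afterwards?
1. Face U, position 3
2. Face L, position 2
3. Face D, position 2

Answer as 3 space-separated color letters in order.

Answer: G O Y

Derivation:
After move 1 (R'): R=RRRR U=WBWB F=GWGW D=YGYG B=YBYB
After move 2 (R'): R=RRRR U=WYWY F=GBGB D=YWYW B=GBGB
After move 3 (R'): R=RRRR U=WGWG F=GYGY D=YBYB B=WBWB
After move 4 (U'): U=GGWW F=OOGY R=GYRR B=RRWB L=WBOO
After move 5 (U'): U=GWGW F=WBGY R=OORR B=GYWB L=RROO
After move 6 (U'): U=WWGG F=RRGY R=WBRR B=OOWB L=GYOO
Query 1: U[3] = G
Query 2: L[2] = O
Query 3: D[2] = Y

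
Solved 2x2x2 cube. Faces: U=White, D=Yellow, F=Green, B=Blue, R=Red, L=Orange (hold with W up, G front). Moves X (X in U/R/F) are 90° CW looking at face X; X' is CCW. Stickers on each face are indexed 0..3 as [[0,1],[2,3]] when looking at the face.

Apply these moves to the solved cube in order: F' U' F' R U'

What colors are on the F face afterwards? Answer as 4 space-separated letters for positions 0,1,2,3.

After move 1 (F'): F=GGGG U=WWRR R=YRYR D=OOYY L=OWOW
After move 2 (U'): U=WRWR F=OWGG R=GGYR B=YRBB L=BBOW
After move 3 (F'): F=WGOG U=WRGY R=OGOR D=BWYY L=BROW
After move 4 (R): R=OORG U=WGGG F=WWOY D=BBYY B=YRRB
After move 5 (U'): U=GGWG F=BROY R=WWRG B=OORB L=YROW
Query: F face = BROY

Answer: B R O Y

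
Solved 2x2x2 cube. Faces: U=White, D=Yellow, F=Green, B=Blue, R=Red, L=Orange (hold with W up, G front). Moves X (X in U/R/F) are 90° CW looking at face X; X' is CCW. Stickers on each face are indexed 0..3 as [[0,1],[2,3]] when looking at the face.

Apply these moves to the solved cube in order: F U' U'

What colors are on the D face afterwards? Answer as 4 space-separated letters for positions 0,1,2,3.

Answer: R R Y Y

Derivation:
After move 1 (F): F=GGGG U=WWOO R=WRWR D=RRYY L=OYOY
After move 2 (U'): U=WOWO F=OYGG R=GGWR B=WRBB L=BBOY
After move 3 (U'): U=OOWW F=BBGG R=OYWR B=GGBB L=WROY
Query: D face = RRYY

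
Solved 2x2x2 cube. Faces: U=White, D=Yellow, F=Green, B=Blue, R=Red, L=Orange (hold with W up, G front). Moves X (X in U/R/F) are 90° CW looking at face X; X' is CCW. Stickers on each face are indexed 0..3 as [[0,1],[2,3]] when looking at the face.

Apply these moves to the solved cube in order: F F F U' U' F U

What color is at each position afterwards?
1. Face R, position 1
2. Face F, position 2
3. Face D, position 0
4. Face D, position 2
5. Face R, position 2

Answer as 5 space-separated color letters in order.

Answer: G G Y Y W

Derivation:
After move 1 (F): F=GGGG U=WWOO R=WRWR D=RRYY L=OYOY
After move 2 (F): F=GGGG U=WWYY R=OROR D=WWYY L=OROR
After move 3 (F): F=GGGG U=WWRR R=YRYR D=OOYY L=OWOW
After move 4 (U'): U=WRWR F=OWGG R=GGYR B=YRBB L=BBOW
After move 5 (U'): U=RRWW F=BBGG R=OWYR B=GGBB L=YROW
After move 6 (F): F=GBGB U=RRWR R=WWWR D=YOYY L=YOOO
After move 7 (U): U=WRRR F=WWGB R=GGWR B=YOBB L=GBOO
Query 1: R[1] = G
Query 2: F[2] = G
Query 3: D[0] = Y
Query 4: D[2] = Y
Query 5: R[2] = W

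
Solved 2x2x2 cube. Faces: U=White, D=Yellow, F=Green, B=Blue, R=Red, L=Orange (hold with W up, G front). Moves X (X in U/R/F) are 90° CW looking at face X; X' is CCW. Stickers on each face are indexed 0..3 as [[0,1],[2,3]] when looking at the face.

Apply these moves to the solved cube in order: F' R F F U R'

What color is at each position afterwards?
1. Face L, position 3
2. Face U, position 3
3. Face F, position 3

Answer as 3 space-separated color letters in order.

After move 1 (F'): F=GGGG U=WWRR R=YRYR D=OOYY L=OWOW
After move 2 (R): R=YYRR U=WGRG F=GOGY D=OBYB B=RBWB
After move 3 (F): F=GGYO U=WGWW R=RYGR D=RYYB L=OOOB
After move 4 (F): F=YGOG U=WGBO R=WYWR D=GRYB L=OROY
After move 5 (U): U=BWOG F=WYOG R=RBWR B=ORWB L=YGOY
After move 6 (R'): R=BRRW U=BWOO F=WWOG D=GYYG B=BRRB
Query 1: L[3] = Y
Query 2: U[3] = O
Query 3: F[3] = G

Answer: Y O G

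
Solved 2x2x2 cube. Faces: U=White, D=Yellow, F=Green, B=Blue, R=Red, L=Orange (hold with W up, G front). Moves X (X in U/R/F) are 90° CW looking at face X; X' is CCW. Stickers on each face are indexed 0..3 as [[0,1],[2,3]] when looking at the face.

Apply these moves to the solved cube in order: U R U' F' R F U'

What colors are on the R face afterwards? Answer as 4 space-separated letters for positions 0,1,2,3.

Answer: G G G Y

Derivation:
After move 1 (U): U=WWWW F=RRGG R=BBRR B=OOBB L=GGOO
After move 2 (R): R=RBRB U=WRWG F=RYGY D=YBYO B=WOWB
After move 3 (U'): U=RGWW F=GGGY R=RYRB B=RBWB L=WOOO
After move 4 (F'): F=GYGG U=RGRR R=BYYB D=OOYO L=WWOW
After move 5 (R): R=YBBY U=RYRG F=GOGO D=OWYR B=RBGB
After move 6 (F): F=GGOO U=RYWW R=RBGY D=BYYR L=WOOW
After move 7 (U'): U=YWRW F=WOOO R=GGGY B=RBGB L=RBOW
Query: R face = GGGY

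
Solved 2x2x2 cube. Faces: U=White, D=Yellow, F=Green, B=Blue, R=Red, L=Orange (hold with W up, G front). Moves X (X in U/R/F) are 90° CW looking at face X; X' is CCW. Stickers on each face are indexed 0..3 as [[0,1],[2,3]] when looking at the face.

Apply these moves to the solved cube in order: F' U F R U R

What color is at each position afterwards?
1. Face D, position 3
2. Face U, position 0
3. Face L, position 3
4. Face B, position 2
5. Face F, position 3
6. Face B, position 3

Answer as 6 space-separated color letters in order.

Answer: G W O R O B

Derivation:
After move 1 (F'): F=GGGG U=WWRR R=YRYR D=OOYY L=OWOW
After move 2 (U): U=RWRW F=YRGG R=BBYR B=OWBB L=GGOW
After move 3 (F): F=GYGR U=RWWG R=RBWR D=YBYY L=GOOO
After move 4 (R): R=WRRB U=RYWR F=GBGY D=YBYO B=GWWB
After move 5 (U): U=WRRY F=WRGY R=GWRB B=GOWB L=GBOO
After move 6 (R): R=RGBW U=WRRY F=WBGO D=YWYG B=YORB
Query 1: D[3] = G
Query 2: U[0] = W
Query 3: L[3] = O
Query 4: B[2] = R
Query 5: F[3] = O
Query 6: B[3] = B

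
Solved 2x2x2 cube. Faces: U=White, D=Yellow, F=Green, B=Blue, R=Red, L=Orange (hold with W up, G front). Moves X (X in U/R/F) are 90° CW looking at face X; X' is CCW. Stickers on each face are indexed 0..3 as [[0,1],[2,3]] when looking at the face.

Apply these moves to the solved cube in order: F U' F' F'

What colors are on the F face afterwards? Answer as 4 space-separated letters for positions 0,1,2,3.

After move 1 (F): F=GGGG U=WWOO R=WRWR D=RRYY L=OYOY
After move 2 (U'): U=WOWO F=OYGG R=GGWR B=WRBB L=BBOY
After move 3 (F'): F=YGOG U=WOGW R=RGRR D=BYYY L=BOOW
After move 4 (F'): F=GGYO U=WORR R=YGBR D=OWYY L=BWOG
Query: F face = GGYO

Answer: G G Y O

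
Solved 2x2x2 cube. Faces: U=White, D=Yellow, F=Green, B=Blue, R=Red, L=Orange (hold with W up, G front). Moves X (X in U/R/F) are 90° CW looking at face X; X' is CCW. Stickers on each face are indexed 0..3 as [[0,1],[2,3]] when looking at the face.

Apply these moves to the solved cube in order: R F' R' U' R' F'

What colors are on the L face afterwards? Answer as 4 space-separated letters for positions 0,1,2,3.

After move 1 (R): R=RRRR U=WGWG F=GYGY D=YBYB B=WBWB
After move 2 (F'): F=YYGG U=WGRR R=BRYR D=OOYB L=OGOW
After move 3 (R'): R=RRBY U=WWRW F=YGGR D=OYYG B=BBOB
After move 4 (U'): U=WWWR F=OGGR R=YGBY B=RROB L=BBOW
After move 5 (R'): R=GYYB U=WOWR F=OWGR D=OGYR B=GRYB
After move 6 (F'): F=WROG U=WOGY R=GYOB D=BWYR L=BROW
Query: L face = BROW

Answer: B R O W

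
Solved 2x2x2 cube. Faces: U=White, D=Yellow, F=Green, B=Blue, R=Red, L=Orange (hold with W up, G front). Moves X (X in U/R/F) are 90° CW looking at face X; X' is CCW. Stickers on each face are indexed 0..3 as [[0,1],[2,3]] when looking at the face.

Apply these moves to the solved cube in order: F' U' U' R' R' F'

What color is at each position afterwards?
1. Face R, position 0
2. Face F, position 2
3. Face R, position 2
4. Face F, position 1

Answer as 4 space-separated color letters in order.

After move 1 (F'): F=GGGG U=WWRR R=YRYR D=OOYY L=OWOW
After move 2 (U'): U=WRWR F=OWGG R=GGYR B=YRBB L=BBOW
After move 3 (U'): U=RRWW F=BBGG R=OWYR B=GGBB L=YROW
After move 4 (R'): R=WROY U=RBWG F=BRGW D=OBYG B=YGOB
After move 5 (R'): R=RYWO U=ROWY F=BBGG D=ORYW B=GGBB
After move 6 (F'): F=BGBG U=RORW R=RYOO D=RWYW L=YYOW
Query 1: R[0] = R
Query 2: F[2] = B
Query 3: R[2] = O
Query 4: F[1] = G

Answer: R B O G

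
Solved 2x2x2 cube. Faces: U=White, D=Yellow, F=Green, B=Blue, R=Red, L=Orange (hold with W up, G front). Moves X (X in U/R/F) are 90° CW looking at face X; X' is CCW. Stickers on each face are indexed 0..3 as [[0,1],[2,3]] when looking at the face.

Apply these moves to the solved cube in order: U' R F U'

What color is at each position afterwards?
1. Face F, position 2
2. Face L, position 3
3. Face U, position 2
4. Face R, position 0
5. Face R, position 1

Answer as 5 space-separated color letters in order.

After move 1 (U'): U=WWWW F=OOGG R=GGRR B=RRBB L=BBOO
After move 2 (R): R=RGRG U=WOWG F=OYGY D=YBYR B=WRWB
After move 3 (F): F=GOYY U=WOOB R=WGGG D=RRYR L=BYOB
After move 4 (U'): U=OBWO F=BYYY R=GOGG B=WGWB L=WROB
Query 1: F[2] = Y
Query 2: L[3] = B
Query 3: U[2] = W
Query 4: R[0] = G
Query 5: R[1] = O

Answer: Y B W G O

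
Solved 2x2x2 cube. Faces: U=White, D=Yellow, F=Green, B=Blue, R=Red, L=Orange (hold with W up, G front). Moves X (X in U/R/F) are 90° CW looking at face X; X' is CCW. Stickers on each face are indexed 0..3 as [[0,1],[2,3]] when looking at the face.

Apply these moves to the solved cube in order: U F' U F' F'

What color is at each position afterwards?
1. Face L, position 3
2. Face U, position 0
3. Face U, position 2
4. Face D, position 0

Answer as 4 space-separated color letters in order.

Answer: O B O W

Derivation:
After move 1 (U): U=WWWW F=RRGG R=BBRR B=OOBB L=GGOO
After move 2 (F'): F=RGRG U=WWBR R=YBYR D=GOYY L=GWOW
After move 3 (U): U=BWRW F=YBRG R=OOYR B=GWBB L=RGOW
After move 4 (F'): F=BGYR U=BWOY R=OOGR D=GWYY L=RWOR
After move 5 (F'): F=GRBY U=BWOG R=WOGR D=WRYY L=RYOO
Query 1: L[3] = O
Query 2: U[0] = B
Query 3: U[2] = O
Query 4: D[0] = W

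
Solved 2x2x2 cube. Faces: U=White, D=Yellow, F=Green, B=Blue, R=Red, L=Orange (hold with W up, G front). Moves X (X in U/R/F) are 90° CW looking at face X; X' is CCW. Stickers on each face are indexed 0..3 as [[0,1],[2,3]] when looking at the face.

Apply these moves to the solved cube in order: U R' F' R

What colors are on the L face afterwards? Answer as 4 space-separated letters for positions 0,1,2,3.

Answer: G O O W

Derivation:
After move 1 (U): U=WWWW F=RRGG R=BBRR B=OOBB L=GGOO
After move 2 (R'): R=BRBR U=WBWO F=RWGW D=YRYG B=YOYB
After move 3 (F'): F=WWRG U=WBBB R=RRYR D=GOYG L=GOOW
After move 4 (R): R=YRRR U=WWBG F=WORG D=GYYY B=BOBB
Query: L face = GOOW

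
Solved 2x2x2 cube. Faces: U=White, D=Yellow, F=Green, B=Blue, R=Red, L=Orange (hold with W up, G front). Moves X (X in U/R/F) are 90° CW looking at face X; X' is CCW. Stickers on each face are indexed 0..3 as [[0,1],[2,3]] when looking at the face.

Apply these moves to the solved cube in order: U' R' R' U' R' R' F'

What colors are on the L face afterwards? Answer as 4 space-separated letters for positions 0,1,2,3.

After move 1 (U'): U=WWWW F=OOGG R=GGRR B=RRBB L=BBOO
After move 2 (R'): R=GRGR U=WBWR F=OWGW D=YOYG B=YRYB
After move 3 (R'): R=RRGG U=WYWY F=OBGR D=YWYW B=GROB
After move 4 (U'): U=YYWW F=BBGR R=OBGG B=RROB L=GROO
After move 5 (R'): R=BGOG U=YOWR F=BYGW D=YBYR B=WRWB
After move 6 (R'): R=GGBO U=YWWW F=BOGR D=YYYW B=RRBB
After move 7 (F'): F=ORBG U=YWGB R=YGYO D=ROYW L=GWOW
Query: L face = GWOW

Answer: G W O W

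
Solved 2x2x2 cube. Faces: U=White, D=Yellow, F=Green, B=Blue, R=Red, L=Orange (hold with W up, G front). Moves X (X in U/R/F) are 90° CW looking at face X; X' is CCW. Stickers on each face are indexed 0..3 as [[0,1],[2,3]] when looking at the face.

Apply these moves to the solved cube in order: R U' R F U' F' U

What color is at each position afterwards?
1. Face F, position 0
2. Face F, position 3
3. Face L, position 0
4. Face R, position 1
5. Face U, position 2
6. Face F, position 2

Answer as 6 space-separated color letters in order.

Answer: R B Y G Y W

Derivation:
After move 1 (R): R=RRRR U=WGWG F=GYGY D=YBYB B=WBWB
After move 2 (U'): U=GGWW F=OOGY R=GYRR B=RRWB L=WBOO
After move 3 (R): R=RGRY U=GOWY F=OBGB D=YWYR B=WRGB
After move 4 (F): F=GOBB U=GOOB R=WGYY D=RRYR L=WYOW
After move 5 (U'): U=OBGO F=WYBB R=GOYY B=WGGB L=WROW
After move 6 (F'): F=YBWB U=OBGY R=RORY D=RWYR L=WOOG
After move 7 (U): U=GOYB F=ROWB R=WGRY B=WOGB L=YBOG
Query 1: F[0] = R
Query 2: F[3] = B
Query 3: L[0] = Y
Query 4: R[1] = G
Query 5: U[2] = Y
Query 6: F[2] = W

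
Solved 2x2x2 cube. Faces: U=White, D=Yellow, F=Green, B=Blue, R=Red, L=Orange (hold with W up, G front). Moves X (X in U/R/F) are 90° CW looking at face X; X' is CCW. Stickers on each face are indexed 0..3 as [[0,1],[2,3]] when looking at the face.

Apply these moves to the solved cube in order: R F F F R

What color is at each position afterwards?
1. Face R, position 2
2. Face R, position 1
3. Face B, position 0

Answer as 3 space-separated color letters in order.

After move 1 (R): R=RRRR U=WGWG F=GYGY D=YBYB B=WBWB
After move 2 (F): F=GGYY U=WGOO R=WRGR D=RRYB L=OYOB
After move 3 (F): F=YGYG U=WGBY R=OROR D=GWYB L=OROR
After move 4 (F): F=YYGG U=WGRR R=BRYR D=OOYB L=OGOW
After move 5 (R): R=YBRR U=WYRG F=YOGB D=OWYW B=RBGB
Query 1: R[2] = R
Query 2: R[1] = B
Query 3: B[0] = R

Answer: R B R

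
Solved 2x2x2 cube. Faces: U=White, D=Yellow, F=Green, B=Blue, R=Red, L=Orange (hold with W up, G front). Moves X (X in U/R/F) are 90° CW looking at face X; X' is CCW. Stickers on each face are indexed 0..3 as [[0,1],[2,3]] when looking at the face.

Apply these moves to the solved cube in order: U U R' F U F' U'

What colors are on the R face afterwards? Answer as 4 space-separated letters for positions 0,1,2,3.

Answer: R W O R

Derivation:
After move 1 (U): U=WWWW F=RRGG R=BBRR B=OOBB L=GGOO
After move 2 (U): U=WWWW F=BBGG R=OORR B=GGBB L=RROO
After move 3 (R'): R=OROR U=WBWG F=BWGW D=YBYG B=YGYB
After move 4 (F): F=GBWW U=WBOR R=WRGR D=OOYG L=RYOB
After move 5 (U): U=OWRB F=WRWW R=YGGR B=RYYB L=GBOB
After move 6 (F'): F=RWWW U=OWYG R=OGOR D=BBYG L=GBOR
After move 7 (U'): U=WGOY F=GBWW R=RWOR B=OGYB L=RYOR
Query: R face = RWOR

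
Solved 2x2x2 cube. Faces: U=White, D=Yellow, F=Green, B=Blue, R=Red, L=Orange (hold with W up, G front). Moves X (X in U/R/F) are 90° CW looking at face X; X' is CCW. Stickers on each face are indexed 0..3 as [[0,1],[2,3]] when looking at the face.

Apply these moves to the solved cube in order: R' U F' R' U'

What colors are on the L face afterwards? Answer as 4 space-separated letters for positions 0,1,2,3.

Answer: G O O B

Derivation:
After move 1 (R'): R=RRRR U=WBWB F=GWGW D=YGYG B=YBYB
After move 2 (U): U=WWBB F=RRGW R=YBRR B=OOYB L=GWOO
After move 3 (F'): F=RWRG U=WWYR R=GBYR D=WOYG L=GBOB
After move 4 (R'): R=BRGY U=WYYO F=RWRR D=WWYG B=GOOB
After move 5 (U'): U=YOWY F=GBRR R=RWGY B=BROB L=GOOB
Query: L face = GOOB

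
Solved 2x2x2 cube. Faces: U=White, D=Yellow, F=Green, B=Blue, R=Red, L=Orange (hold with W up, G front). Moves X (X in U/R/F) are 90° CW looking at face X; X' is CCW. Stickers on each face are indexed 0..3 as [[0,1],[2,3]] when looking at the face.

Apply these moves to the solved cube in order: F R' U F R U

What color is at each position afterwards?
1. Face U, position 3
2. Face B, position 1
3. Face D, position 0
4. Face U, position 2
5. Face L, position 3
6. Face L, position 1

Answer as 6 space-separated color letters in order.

After move 1 (F): F=GGGG U=WWOO R=WRWR D=RRYY L=OYOY
After move 2 (R'): R=RRWW U=WBOB F=GWGO D=RGYG B=YBRB
After move 3 (U): U=OWBB F=RRGO R=YBWW B=OYRB L=GWOY
After move 4 (F): F=GROR U=OWYW R=BBBW D=WYYG L=GROG
After move 5 (R): R=BBWB U=ORYR F=GYOG D=WRYO B=WYWB
After move 6 (U): U=YORR F=BBOG R=WYWB B=GRWB L=GYOG
Query 1: U[3] = R
Query 2: B[1] = R
Query 3: D[0] = W
Query 4: U[2] = R
Query 5: L[3] = G
Query 6: L[1] = Y

Answer: R R W R G Y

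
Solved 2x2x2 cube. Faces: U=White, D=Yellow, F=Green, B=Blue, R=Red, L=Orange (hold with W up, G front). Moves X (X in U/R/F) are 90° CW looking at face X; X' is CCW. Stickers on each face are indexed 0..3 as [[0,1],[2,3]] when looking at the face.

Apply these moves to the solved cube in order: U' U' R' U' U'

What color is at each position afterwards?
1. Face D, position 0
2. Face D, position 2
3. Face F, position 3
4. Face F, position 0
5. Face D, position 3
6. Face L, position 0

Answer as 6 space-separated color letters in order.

Answer: Y Y W Y G O

Derivation:
After move 1 (U'): U=WWWW F=OOGG R=GGRR B=RRBB L=BBOO
After move 2 (U'): U=WWWW F=BBGG R=OORR B=GGBB L=RROO
After move 3 (R'): R=OROR U=WBWG F=BWGW D=YBYG B=YGYB
After move 4 (U'): U=BGWW F=RRGW R=BWOR B=ORYB L=YGOO
After move 5 (U'): U=GWBW F=YGGW R=RROR B=BWYB L=OROO
Query 1: D[0] = Y
Query 2: D[2] = Y
Query 3: F[3] = W
Query 4: F[0] = Y
Query 5: D[3] = G
Query 6: L[0] = O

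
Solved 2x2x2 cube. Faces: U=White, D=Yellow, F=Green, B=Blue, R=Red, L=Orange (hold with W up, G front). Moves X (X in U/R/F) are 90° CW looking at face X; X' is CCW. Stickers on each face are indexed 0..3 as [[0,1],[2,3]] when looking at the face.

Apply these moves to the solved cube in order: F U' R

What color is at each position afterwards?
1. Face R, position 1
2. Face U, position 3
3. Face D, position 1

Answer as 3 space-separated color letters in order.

After move 1 (F): F=GGGG U=WWOO R=WRWR D=RRYY L=OYOY
After move 2 (U'): U=WOWO F=OYGG R=GGWR B=WRBB L=BBOY
After move 3 (R): R=WGRG U=WYWG F=ORGY D=RBYW B=OROB
Query 1: R[1] = G
Query 2: U[3] = G
Query 3: D[1] = B

Answer: G G B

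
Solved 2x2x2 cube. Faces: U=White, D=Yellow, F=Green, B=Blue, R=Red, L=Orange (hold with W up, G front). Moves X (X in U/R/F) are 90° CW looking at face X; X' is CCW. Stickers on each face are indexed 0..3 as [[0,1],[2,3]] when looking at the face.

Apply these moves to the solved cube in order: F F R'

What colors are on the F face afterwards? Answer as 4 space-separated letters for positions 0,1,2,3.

Answer: G W G Y

Derivation:
After move 1 (F): F=GGGG U=WWOO R=WRWR D=RRYY L=OYOY
After move 2 (F): F=GGGG U=WWYY R=OROR D=WWYY L=OROR
After move 3 (R'): R=RROO U=WBYB F=GWGY D=WGYG B=YBWB
Query: F face = GWGY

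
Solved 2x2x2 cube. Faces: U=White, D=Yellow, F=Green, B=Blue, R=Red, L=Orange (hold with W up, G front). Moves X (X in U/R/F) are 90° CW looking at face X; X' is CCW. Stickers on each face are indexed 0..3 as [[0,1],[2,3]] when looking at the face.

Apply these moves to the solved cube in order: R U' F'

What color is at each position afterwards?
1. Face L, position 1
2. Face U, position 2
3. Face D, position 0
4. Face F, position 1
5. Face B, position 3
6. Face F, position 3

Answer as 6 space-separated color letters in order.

Answer: W G B Y B G

Derivation:
After move 1 (R): R=RRRR U=WGWG F=GYGY D=YBYB B=WBWB
After move 2 (U'): U=GGWW F=OOGY R=GYRR B=RRWB L=WBOO
After move 3 (F'): F=OYOG U=GGGR R=BYYR D=BOYB L=WWOW
Query 1: L[1] = W
Query 2: U[2] = G
Query 3: D[0] = B
Query 4: F[1] = Y
Query 5: B[3] = B
Query 6: F[3] = G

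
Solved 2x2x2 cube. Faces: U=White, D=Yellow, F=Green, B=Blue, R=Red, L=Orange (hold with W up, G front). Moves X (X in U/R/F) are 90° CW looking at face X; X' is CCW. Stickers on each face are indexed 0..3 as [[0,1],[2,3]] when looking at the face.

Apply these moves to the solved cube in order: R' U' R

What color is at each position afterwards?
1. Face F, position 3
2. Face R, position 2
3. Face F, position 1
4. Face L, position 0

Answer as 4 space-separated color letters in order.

After move 1 (R'): R=RRRR U=WBWB F=GWGW D=YGYG B=YBYB
After move 2 (U'): U=BBWW F=OOGW R=GWRR B=RRYB L=YBOO
After move 3 (R): R=RGRW U=BOWW F=OGGG D=YYYR B=WRBB
Query 1: F[3] = G
Query 2: R[2] = R
Query 3: F[1] = G
Query 4: L[0] = Y

Answer: G R G Y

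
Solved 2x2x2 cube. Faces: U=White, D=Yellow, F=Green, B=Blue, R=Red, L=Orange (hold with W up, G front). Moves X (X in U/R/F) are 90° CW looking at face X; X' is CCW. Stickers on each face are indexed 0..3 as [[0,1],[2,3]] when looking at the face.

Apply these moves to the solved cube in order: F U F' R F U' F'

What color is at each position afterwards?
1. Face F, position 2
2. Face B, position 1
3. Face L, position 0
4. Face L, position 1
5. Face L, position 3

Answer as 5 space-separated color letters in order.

After move 1 (F): F=GGGG U=WWOO R=WRWR D=RRYY L=OYOY
After move 2 (U): U=OWOW F=WRGG R=BBWR B=OYBB L=GGOY
After move 3 (F'): F=RGWG U=OWBW R=RBRR D=GYYY L=GWOO
After move 4 (R): R=RRRB U=OGBG F=RYWY D=GBYO B=WYWB
After move 5 (F): F=WRYY U=OGOW R=BRGB D=RRYO L=GGOB
After move 6 (U'): U=GWOO F=GGYY R=WRGB B=BRWB L=WYOB
After move 7 (F'): F=GYGY U=GWWG R=RRRB D=YBYO L=WOOO
Query 1: F[2] = G
Query 2: B[1] = R
Query 3: L[0] = W
Query 4: L[1] = O
Query 5: L[3] = O

Answer: G R W O O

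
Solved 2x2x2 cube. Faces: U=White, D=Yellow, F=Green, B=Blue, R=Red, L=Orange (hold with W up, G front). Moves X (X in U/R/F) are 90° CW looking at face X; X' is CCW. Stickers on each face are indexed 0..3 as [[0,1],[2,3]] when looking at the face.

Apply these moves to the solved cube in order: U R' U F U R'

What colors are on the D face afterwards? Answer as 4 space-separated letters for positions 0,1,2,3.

After move 1 (U): U=WWWW F=RRGG R=BBRR B=OOBB L=GGOO
After move 2 (R'): R=BRBR U=WBWO F=RWGW D=YRYG B=YOYB
After move 3 (U): U=WWOB F=BRGW R=YOBR B=GGYB L=RWOO
After move 4 (F): F=GBWR U=WWOW R=OOBR D=BYYG L=RYOR
After move 5 (U): U=OWWW F=OOWR R=GGBR B=RYYB L=GBOR
After move 6 (R'): R=GRGB U=OYWR F=OWWW D=BOYR B=GYYB
Query: D face = BOYR

Answer: B O Y R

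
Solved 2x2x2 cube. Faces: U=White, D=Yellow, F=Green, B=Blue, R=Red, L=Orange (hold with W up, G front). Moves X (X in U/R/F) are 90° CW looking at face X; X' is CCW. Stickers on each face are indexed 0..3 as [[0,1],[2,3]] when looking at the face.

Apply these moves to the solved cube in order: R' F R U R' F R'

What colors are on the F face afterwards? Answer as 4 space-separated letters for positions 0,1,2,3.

Answer: W B G R

Derivation:
After move 1 (R'): R=RRRR U=WBWB F=GWGW D=YGYG B=YBYB
After move 2 (F): F=GGWW U=WBOO R=WRBR D=RRYG L=OYOG
After move 3 (R): R=BWRR U=WGOW F=GRWG D=RYYY B=OBBB
After move 4 (U): U=OWWG F=BWWG R=OBRR B=OYBB L=GROG
After move 5 (R'): R=BROR U=OBWO F=BWWG D=RWYG B=YYYB
After move 6 (F): F=WBGW U=OBGR R=WROR D=OBYG L=GROW
After move 7 (R'): R=RRWO U=OYGY F=WBGR D=OBYW B=GYBB
Query: F face = WBGR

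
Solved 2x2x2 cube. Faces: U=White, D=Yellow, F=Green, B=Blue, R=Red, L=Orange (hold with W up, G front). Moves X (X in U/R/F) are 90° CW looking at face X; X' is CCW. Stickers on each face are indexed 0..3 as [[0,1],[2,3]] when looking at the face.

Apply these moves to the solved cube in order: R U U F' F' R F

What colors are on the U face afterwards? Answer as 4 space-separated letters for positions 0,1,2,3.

After move 1 (R): R=RRRR U=WGWG F=GYGY D=YBYB B=WBWB
After move 2 (U): U=WWGG F=RRGY R=WBRR B=OOWB L=GYOO
After move 3 (U): U=GWGW F=WBGY R=OORR B=GYWB L=RROO
After move 4 (F'): F=BYWG U=GWOR R=BOYR D=ROYB L=RWOG
After move 5 (F'): F=YGBW U=GWBY R=OORR D=WGYB L=RROO
After move 6 (R): R=RORO U=GGBW F=YGBB D=WWYG B=YYWB
After move 7 (F): F=BYBG U=GGOR R=BOWO D=RRYG L=RWOW
Query: U face = GGOR

Answer: G G O R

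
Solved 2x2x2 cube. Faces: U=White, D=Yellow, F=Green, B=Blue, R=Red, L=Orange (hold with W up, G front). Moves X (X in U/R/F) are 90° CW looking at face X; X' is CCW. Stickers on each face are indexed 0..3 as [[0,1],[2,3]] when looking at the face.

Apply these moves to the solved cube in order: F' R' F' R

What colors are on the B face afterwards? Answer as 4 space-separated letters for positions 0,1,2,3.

After move 1 (F'): F=GGGG U=WWRR R=YRYR D=OOYY L=OWOW
After move 2 (R'): R=RRYY U=WBRB F=GWGR D=OGYG B=YBOB
After move 3 (F'): F=WRGG U=WBRY R=GROY D=WWYG L=OBOR
After move 4 (R): R=OGYR U=WRRG F=WWGG D=WOYY B=YBBB
Query: B face = YBBB

Answer: Y B B B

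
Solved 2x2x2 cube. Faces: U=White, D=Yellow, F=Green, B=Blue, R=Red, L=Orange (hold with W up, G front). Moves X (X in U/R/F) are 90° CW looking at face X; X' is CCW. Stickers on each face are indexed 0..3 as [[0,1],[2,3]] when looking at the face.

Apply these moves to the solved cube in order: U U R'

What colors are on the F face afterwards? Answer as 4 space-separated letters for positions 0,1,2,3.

Answer: B W G W

Derivation:
After move 1 (U): U=WWWW F=RRGG R=BBRR B=OOBB L=GGOO
After move 2 (U): U=WWWW F=BBGG R=OORR B=GGBB L=RROO
After move 3 (R'): R=OROR U=WBWG F=BWGW D=YBYG B=YGYB
Query: F face = BWGW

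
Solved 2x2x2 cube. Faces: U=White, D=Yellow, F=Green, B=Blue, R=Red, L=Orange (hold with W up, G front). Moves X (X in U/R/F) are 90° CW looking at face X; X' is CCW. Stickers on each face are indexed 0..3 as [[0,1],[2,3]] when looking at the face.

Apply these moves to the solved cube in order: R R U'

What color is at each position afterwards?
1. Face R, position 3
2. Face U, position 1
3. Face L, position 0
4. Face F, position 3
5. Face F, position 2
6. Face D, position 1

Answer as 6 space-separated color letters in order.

After move 1 (R): R=RRRR U=WGWG F=GYGY D=YBYB B=WBWB
After move 2 (R): R=RRRR U=WYWY F=GBGB D=YWYW B=GBGB
After move 3 (U'): U=YYWW F=OOGB R=GBRR B=RRGB L=GBOO
Query 1: R[3] = R
Query 2: U[1] = Y
Query 3: L[0] = G
Query 4: F[3] = B
Query 5: F[2] = G
Query 6: D[1] = W

Answer: R Y G B G W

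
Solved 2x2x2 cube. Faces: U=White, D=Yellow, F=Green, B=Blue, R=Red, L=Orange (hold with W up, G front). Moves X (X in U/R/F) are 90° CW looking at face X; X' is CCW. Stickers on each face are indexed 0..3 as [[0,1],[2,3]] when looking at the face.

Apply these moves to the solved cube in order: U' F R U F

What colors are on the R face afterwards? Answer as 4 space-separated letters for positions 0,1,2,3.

Answer: O R O G

Derivation:
After move 1 (U'): U=WWWW F=OOGG R=GGRR B=RRBB L=BBOO
After move 2 (F): F=GOGO U=WWOB R=WGWR D=RGYY L=BYOY
After move 3 (R): R=WWRG U=WOOO F=GGGY D=RBYR B=BRWB
After move 4 (U): U=OWOO F=WWGY R=BRRG B=BYWB L=GGOY
After move 5 (F): F=GWYW U=OWYG R=OROG D=RBYR L=GROB
Query: R face = OROG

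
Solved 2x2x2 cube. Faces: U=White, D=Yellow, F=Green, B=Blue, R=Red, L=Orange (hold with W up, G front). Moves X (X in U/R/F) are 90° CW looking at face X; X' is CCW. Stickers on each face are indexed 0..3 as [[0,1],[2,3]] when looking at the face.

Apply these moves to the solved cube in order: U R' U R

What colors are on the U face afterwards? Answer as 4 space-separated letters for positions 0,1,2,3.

Answer: W R O W

Derivation:
After move 1 (U): U=WWWW F=RRGG R=BBRR B=OOBB L=GGOO
After move 2 (R'): R=BRBR U=WBWO F=RWGW D=YRYG B=YOYB
After move 3 (U): U=WWOB F=BRGW R=YOBR B=GGYB L=RWOO
After move 4 (R): R=BYRO U=WROW F=BRGG D=YYYG B=BGWB
Query: U face = WROW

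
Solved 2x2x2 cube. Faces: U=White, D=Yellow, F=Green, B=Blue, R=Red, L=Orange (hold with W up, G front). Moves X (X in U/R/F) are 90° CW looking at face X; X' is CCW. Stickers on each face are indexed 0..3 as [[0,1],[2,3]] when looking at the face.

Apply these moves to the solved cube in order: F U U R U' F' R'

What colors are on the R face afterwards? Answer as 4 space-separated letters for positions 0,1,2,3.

After move 1 (F): F=GGGG U=WWOO R=WRWR D=RRYY L=OYOY
After move 2 (U): U=OWOW F=WRGG R=BBWR B=OYBB L=GGOY
After move 3 (U): U=OOWW F=BBGG R=OYWR B=GGBB L=WROY
After move 4 (R): R=WORY U=OBWG F=BRGY D=RBYG B=WGOB
After move 5 (U'): U=BGOW F=WRGY R=BRRY B=WOOB L=WGOY
After move 6 (F'): F=RYWG U=BGBR R=BRRY D=GYYG L=WWOO
After move 7 (R'): R=RYBR U=BOBW F=RGWR D=GYYG B=GOYB
Query: R face = RYBR

Answer: R Y B R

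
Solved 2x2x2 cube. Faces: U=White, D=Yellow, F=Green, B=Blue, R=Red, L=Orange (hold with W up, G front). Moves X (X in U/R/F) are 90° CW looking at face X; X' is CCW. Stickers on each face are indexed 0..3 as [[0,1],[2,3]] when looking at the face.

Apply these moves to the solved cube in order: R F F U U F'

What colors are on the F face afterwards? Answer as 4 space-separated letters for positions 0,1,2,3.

Answer: B G W Y

Derivation:
After move 1 (R): R=RRRR U=WGWG F=GYGY D=YBYB B=WBWB
After move 2 (F): F=GGYY U=WGOO R=WRGR D=RRYB L=OYOB
After move 3 (F): F=YGYG U=WGBY R=OROR D=GWYB L=OROR
After move 4 (U): U=BWYG F=ORYG R=WBOR B=ORWB L=YGOR
After move 5 (U): U=YBGW F=WBYG R=OROR B=YGWB L=OROR
After move 6 (F'): F=BGWY U=YBOO R=WRGR D=RRYB L=OWOG
Query: F face = BGWY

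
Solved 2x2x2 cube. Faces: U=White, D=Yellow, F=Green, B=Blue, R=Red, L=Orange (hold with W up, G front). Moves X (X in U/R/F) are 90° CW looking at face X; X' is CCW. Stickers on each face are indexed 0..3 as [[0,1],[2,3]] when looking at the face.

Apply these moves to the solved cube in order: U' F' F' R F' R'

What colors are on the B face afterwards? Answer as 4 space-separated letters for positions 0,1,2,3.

Answer: R R G B

Derivation:
After move 1 (U'): U=WWWW F=OOGG R=GGRR B=RRBB L=BBOO
After move 2 (F'): F=OGOG U=WWGR R=YGYR D=BOYY L=BWOW
After move 3 (F'): F=GGOO U=WWYY R=OGBR D=WWYY L=BROG
After move 4 (R): R=BORG U=WGYO F=GWOY D=WBYR B=YRWB
After move 5 (F'): F=WYGO U=WGBR R=BOWG D=RGYR L=BOOY
After move 6 (R'): R=OGBW U=WWBY F=WGGR D=RYYO B=RRGB
Query: B face = RRGB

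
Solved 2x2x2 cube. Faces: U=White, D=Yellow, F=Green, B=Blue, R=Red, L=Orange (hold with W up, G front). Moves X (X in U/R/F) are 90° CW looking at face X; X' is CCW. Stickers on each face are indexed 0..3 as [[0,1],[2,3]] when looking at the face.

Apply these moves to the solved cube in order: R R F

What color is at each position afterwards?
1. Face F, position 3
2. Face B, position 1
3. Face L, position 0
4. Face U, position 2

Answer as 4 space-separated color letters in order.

Answer: B B O O

Derivation:
After move 1 (R): R=RRRR U=WGWG F=GYGY D=YBYB B=WBWB
After move 2 (R): R=RRRR U=WYWY F=GBGB D=YWYW B=GBGB
After move 3 (F): F=GGBB U=WYOO R=WRYR D=RRYW L=OYOW
Query 1: F[3] = B
Query 2: B[1] = B
Query 3: L[0] = O
Query 4: U[2] = O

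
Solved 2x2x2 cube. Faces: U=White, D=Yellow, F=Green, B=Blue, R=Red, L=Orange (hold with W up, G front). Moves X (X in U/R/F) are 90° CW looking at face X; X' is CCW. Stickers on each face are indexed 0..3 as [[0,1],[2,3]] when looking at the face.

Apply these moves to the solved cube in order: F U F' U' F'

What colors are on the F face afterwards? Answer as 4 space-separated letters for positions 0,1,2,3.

After move 1 (F): F=GGGG U=WWOO R=WRWR D=RRYY L=OYOY
After move 2 (U): U=OWOW F=WRGG R=BBWR B=OYBB L=GGOY
After move 3 (F'): F=RGWG U=OWBW R=RBRR D=GYYY L=GWOO
After move 4 (U'): U=WWOB F=GWWG R=RGRR B=RBBB L=OYOO
After move 5 (F'): F=WGGW U=WWRR R=YGGR D=YOYY L=OBOO
Query: F face = WGGW

Answer: W G G W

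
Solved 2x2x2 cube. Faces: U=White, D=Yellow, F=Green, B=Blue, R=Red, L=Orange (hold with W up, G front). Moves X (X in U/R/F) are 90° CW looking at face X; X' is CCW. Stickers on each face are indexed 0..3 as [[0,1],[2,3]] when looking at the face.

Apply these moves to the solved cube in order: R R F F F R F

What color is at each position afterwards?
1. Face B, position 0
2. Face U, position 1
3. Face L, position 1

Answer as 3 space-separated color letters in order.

Answer: R B O

Derivation:
After move 1 (R): R=RRRR U=WGWG F=GYGY D=YBYB B=WBWB
After move 2 (R): R=RRRR U=WYWY F=GBGB D=YWYW B=GBGB
After move 3 (F): F=GGBB U=WYOO R=WRYR D=RRYW L=OYOW
After move 4 (F): F=BGBG U=WYWY R=OROR D=YWYW L=OROR
After move 5 (F): F=BBGG U=WYRR R=WRYR D=OOYW L=OYOW
After move 6 (R): R=YWRR U=WBRG F=BOGW D=OGYG B=RBYB
After move 7 (F): F=GBWO U=WBWY R=RWGR D=RYYG L=OOOG
Query 1: B[0] = R
Query 2: U[1] = B
Query 3: L[1] = O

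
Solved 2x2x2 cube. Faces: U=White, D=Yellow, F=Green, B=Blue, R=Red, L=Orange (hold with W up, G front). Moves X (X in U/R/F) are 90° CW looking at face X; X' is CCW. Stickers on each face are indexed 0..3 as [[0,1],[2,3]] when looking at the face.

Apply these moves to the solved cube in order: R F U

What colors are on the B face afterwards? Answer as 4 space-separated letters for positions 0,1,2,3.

After move 1 (R): R=RRRR U=WGWG F=GYGY D=YBYB B=WBWB
After move 2 (F): F=GGYY U=WGOO R=WRGR D=RRYB L=OYOB
After move 3 (U): U=OWOG F=WRYY R=WBGR B=OYWB L=GGOB
Query: B face = OYWB

Answer: O Y W B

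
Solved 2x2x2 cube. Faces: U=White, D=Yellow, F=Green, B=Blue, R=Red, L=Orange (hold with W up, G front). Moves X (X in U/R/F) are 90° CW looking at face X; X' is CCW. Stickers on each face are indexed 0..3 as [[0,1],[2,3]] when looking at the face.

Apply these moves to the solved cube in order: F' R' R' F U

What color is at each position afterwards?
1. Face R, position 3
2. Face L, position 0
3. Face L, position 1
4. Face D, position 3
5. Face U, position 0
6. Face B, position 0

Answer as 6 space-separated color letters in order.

Answer: Y G G R W O

Derivation:
After move 1 (F'): F=GGGG U=WWRR R=YRYR D=OOYY L=OWOW
After move 2 (R'): R=RRYY U=WBRB F=GWGR D=OGYG B=YBOB
After move 3 (R'): R=RYRY U=WORY F=GBGB D=OWYR B=GBGB
After move 4 (F): F=GGBB U=WOWW R=RYYY D=RRYR L=OOOW
After move 5 (U): U=WWWO F=RYBB R=GBYY B=OOGB L=GGOW
Query 1: R[3] = Y
Query 2: L[0] = G
Query 3: L[1] = G
Query 4: D[3] = R
Query 5: U[0] = W
Query 6: B[0] = O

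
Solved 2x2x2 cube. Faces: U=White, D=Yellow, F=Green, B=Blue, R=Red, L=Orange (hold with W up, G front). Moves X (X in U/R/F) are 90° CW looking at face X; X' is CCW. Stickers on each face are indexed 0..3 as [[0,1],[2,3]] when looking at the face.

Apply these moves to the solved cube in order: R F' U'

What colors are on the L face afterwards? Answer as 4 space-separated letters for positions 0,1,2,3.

After move 1 (R): R=RRRR U=WGWG F=GYGY D=YBYB B=WBWB
After move 2 (F'): F=YYGG U=WGRR R=BRYR D=OOYB L=OGOW
After move 3 (U'): U=GRWR F=OGGG R=YYYR B=BRWB L=WBOW
Query: L face = WBOW

Answer: W B O W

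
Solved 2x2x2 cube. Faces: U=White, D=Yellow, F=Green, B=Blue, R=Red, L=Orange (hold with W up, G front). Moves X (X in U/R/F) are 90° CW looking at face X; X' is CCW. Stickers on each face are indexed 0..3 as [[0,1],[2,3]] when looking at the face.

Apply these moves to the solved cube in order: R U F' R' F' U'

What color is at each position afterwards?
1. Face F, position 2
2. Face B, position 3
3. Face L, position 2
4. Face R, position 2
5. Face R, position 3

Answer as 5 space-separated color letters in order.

After move 1 (R): R=RRRR U=WGWG F=GYGY D=YBYB B=WBWB
After move 2 (U): U=WWGG F=RRGY R=WBRR B=OOWB L=GYOO
After move 3 (F'): F=RYRG U=WWWR R=BBYR D=YOYB L=GGOG
After move 4 (R'): R=BRBY U=WWWO F=RWRR D=YYYG B=BOOB
After move 5 (F'): F=WRRR U=WWBB R=YRYY D=GGYG L=GOOW
After move 6 (U'): U=WBWB F=GORR R=WRYY B=YROB L=BOOW
Query 1: F[2] = R
Query 2: B[3] = B
Query 3: L[2] = O
Query 4: R[2] = Y
Query 5: R[3] = Y

Answer: R B O Y Y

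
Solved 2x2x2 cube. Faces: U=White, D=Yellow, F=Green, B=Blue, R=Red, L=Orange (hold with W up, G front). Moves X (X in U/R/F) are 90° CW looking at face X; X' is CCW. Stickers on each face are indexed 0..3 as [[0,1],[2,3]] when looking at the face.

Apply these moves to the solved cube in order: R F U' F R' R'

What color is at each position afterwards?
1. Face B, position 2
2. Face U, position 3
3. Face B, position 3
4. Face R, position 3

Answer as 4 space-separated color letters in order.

Answer: O B B W

Derivation:
After move 1 (R): R=RRRR U=WGWG F=GYGY D=YBYB B=WBWB
After move 2 (F): F=GGYY U=WGOO R=WRGR D=RRYB L=OYOB
After move 3 (U'): U=GOWO F=OYYY R=GGGR B=WRWB L=WBOB
After move 4 (F): F=YOYY U=GOBB R=WGOR D=GGYB L=WROR
After move 5 (R'): R=GRWO U=GWBW F=YOYB D=GOYY B=BRGB
After move 6 (R'): R=ROGW U=GGBB F=YWYW D=GOYB B=YROB
Query 1: B[2] = O
Query 2: U[3] = B
Query 3: B[3] = B
Query 4: R[3] = W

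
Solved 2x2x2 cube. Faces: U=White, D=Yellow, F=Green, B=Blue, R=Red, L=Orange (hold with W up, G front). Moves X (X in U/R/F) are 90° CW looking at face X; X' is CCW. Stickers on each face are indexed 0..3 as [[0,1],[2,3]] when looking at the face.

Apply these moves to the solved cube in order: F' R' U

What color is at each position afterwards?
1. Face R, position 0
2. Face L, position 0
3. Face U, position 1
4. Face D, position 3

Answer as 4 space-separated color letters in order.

Answer: Y G W G

Derivation:
After move 1 (F'): F=GGGG U=WWRR R=YRYR D=OOYY L=OWOW
After move 2 (R'): R=RRYY U=WBRB F=GWGR D=OGYG B=YBOB
After move 3 (U): U=RWBB F=RRGR R=YBYY B=OWOB L=GWOW
Query 1: R[0] = Y
Query 2: L[0] = G
Query 3: U[1] = W
Query 4: D[3] = G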